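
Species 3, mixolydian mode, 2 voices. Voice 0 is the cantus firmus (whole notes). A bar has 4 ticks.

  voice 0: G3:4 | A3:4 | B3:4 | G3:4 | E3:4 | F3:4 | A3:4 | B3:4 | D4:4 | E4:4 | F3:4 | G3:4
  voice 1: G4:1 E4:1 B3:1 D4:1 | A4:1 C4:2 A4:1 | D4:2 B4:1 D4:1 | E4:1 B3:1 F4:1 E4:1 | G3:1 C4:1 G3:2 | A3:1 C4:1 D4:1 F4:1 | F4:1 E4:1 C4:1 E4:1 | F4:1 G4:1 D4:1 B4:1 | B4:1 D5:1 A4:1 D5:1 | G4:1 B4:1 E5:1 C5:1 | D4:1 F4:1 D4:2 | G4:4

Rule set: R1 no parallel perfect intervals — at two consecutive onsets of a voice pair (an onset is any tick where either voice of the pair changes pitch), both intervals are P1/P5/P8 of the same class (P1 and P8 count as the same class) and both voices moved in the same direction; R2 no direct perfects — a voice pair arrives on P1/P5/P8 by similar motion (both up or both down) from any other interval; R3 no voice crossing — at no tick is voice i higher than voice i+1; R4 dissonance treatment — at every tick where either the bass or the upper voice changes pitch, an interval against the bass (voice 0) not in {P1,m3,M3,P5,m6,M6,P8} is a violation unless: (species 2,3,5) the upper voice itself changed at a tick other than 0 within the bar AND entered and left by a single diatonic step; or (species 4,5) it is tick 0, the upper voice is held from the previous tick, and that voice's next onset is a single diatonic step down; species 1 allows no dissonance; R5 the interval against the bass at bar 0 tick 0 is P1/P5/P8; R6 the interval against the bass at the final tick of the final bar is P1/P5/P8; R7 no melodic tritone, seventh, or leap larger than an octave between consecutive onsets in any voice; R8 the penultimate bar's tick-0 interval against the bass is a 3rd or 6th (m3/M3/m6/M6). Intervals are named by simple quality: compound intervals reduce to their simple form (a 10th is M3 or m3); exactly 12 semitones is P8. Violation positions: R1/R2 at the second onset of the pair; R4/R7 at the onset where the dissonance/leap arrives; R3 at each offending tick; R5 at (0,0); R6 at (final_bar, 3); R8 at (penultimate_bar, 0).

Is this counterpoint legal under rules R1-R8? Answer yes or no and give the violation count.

No (7 violations)

bar 0: v0=G3 v1=G4 (P8)
bar 1: v0=A3 v1=A4 (P8)
bar 2: v0=B3 v1=D4 (m3)
bar 3: v0=G3 v1=E4 (M6)
bar 4: v0=E3 v1=G3 (m3)
bar 5: v0=F3 v1=A3 (M3)
bar 6: v0=A3 v1=F4 (m6)
bar 7: v0=B3 v1=F4 (TT)
bar 8: v0=D4 v1=B4 (M6)
bar 9: v0=E4 v1=G4 (m3)
bar 10: v0=F3 v1=D4 (M6)
bar 11: v0=G3 v1=G4 (P8)
  R2 @ bar1.0: G3/D4 P5 -> A3/A4 P8 similar
  R4 @ bar3.2: G3/F4 m7 untreated
  R7 @ bar3.2: B3->F4 leap 6st
  R4 @ bar7.0: B3/F4 TT untreated
  R7 @ bar10.0: E4->F3 leap 11st
  R7 @ bar10.0: C5->D4 leap 10st
  R2 @ bar11.0: F3/D4 M6 -> G3/G4 P8 similar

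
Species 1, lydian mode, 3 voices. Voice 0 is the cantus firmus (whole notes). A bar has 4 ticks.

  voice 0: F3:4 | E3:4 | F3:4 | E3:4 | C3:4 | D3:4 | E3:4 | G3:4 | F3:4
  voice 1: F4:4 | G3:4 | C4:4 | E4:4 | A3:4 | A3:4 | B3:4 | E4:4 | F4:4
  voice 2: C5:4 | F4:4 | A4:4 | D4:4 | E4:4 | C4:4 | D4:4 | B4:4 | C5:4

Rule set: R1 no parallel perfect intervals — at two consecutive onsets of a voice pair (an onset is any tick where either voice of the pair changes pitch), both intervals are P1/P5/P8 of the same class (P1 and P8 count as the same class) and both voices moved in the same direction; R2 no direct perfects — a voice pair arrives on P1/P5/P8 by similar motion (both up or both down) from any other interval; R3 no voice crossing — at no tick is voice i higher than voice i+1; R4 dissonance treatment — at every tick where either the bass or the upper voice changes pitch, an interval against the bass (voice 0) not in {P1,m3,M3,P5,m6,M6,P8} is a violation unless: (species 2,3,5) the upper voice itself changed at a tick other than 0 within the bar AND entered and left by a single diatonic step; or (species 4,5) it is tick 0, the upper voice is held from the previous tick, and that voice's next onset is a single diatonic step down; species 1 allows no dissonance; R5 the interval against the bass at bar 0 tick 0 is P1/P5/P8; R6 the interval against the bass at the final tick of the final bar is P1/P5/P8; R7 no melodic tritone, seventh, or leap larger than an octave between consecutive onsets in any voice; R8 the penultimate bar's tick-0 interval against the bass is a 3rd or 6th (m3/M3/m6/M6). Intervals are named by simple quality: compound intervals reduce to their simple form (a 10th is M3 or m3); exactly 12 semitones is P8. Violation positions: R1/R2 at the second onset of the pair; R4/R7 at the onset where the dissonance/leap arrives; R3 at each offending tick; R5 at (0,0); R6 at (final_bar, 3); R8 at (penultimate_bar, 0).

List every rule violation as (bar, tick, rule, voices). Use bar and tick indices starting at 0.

(1, 0, R4, (0, 2))
(1, 0, R7, (1,))
(2, 0, R2, (0, 1))
(3, 0, R3, (1, 2))
(3, 0, R4, (0, 2))
(3, 1, R3, (1, 2))
(3, 2, R3, (1, 2))
(3, 3, R3, (1, 2))
(5, 0, R4, (0, 2))
(6, 0, R1, (0, 1))
(6, 0, R4, (0, 2))
(7, 0, R2, (1, 2))
(8, 0, R1, (1, 2))

bar 0: v0=F3 v1=F4 v2=C5 downbeat P5
bar 1: v0=E3 v1=G3 v2=F4 downbeat m2
bar 2: v0=F3 v1=C4 v2=A4 downbeat M3
bar 3: v0=E3 v1=E4 v2=D4 downbeat m7
bar 4: v0=C3 v1=A3 v2=E4 downbeat M3
bar 5: v0=D3 v1=A3 v2=C4 downbeat m7
bar 6: v0=E3 v1=B3 v2=D4 downbeat m7
bar 7: v0=G3 v1=E4 v2=B4 downbeat M3
bar 8: v0=F3 v1=F4 v2=C5 downbeat P5
  -> R4 @ bar 1 tick 0 v(0, 2): E3/F4 m2 untreated
  -> R7 @ bar 1 tick 0 v(1,): F4->G3 leap 10st
  -> R2 @ bar 2 tick 0 v(0, 1): E3/G3 m3 -> F3/C4 P5 similar
  -> R3 @ bar 3 tick 0 v(1, 2): E4 above D4
  -> R4 @ bar 3 tick 0 v(0, 2): E3/D4 m7 untreated
  -> R3 @ bar 3 tick 1 v(1, 2): E4 above D4
  -> R3 @ bar 3 tick 2 v(1, 2): E4 above D4
  -> R3 @ bar 3 tick 3 v(1, 2): E4 above D4
  -> R4 @ bar 5 tick 0 v(0, 2): D3/C4 m7 untreated
  -> R1 @ bar 6 tick 0 v(0, 1): D3/A3 P5 -> E3/B3 P5 similar
  -> R4 @ bar 6 tick 0 v(0, 2): E3/D4 m7 untreated
  -> R2 @ bar 7 tick 0 v(1, 2): B3/D4 m3 -> E4/B4 P5 similar
  -> R1 @ bar 8 tick 0 v(1, 2): E4/B4 P5 -> F4/C5 P5 similar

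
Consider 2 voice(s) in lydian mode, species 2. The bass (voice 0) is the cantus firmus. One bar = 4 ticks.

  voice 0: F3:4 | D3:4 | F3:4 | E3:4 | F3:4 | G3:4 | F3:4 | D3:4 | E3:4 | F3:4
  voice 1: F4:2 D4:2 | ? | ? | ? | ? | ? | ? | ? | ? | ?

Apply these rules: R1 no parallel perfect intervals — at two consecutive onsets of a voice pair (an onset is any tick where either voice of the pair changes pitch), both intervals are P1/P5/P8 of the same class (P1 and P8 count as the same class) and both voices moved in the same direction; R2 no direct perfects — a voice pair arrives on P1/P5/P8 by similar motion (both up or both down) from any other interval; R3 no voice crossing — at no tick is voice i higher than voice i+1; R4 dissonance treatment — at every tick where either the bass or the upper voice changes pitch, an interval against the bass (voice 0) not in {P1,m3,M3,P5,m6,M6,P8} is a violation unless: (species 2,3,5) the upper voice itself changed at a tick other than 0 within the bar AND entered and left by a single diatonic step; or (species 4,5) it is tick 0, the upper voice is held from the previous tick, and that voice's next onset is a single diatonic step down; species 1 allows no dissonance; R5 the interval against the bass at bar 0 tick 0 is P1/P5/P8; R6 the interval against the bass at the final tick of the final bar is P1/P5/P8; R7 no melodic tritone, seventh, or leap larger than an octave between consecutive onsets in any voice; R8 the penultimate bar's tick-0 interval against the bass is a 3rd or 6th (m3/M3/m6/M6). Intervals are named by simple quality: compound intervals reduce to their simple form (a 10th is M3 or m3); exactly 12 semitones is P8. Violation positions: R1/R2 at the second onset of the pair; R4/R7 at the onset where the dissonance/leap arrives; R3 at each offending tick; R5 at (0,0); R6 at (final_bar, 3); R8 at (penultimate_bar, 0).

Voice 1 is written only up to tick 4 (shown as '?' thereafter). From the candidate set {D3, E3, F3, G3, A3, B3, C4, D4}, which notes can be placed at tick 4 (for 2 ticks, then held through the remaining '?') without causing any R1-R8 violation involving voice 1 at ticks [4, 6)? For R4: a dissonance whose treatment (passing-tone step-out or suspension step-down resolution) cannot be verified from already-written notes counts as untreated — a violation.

{B3, D4, F3}

D3: violates R2
E3: violates R4,R7
F3: legal
G3: violates R4
A3: violates R2
B3: legal
C4: violates R4
D4: legal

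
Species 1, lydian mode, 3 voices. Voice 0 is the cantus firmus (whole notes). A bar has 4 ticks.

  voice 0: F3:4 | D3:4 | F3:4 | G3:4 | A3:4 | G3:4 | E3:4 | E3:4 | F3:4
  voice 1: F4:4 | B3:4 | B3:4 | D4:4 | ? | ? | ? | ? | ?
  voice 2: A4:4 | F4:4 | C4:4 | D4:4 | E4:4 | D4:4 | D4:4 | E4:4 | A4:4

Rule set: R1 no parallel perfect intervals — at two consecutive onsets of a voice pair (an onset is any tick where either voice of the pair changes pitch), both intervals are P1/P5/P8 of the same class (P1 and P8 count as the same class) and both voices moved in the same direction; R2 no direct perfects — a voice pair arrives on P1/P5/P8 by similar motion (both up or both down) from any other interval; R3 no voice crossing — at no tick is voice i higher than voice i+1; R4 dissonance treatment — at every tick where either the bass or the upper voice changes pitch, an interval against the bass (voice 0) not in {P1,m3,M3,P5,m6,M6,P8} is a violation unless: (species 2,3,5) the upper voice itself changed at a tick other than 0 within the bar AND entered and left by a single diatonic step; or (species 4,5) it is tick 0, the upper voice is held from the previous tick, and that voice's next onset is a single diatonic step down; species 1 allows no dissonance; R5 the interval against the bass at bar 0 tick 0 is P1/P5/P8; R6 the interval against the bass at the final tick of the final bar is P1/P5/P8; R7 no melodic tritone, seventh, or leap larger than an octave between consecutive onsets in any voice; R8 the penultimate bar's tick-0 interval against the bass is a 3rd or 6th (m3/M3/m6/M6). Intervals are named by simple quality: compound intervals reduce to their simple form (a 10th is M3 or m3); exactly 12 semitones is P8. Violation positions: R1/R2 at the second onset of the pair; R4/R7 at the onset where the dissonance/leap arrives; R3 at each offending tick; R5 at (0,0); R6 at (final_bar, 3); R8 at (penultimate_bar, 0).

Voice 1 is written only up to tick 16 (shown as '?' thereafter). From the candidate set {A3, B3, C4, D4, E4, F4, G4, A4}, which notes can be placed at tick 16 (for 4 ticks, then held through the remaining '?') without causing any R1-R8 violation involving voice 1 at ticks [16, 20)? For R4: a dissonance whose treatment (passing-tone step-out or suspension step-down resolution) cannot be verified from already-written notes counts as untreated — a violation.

A3: legal
B3: violates R4
C4: legal
D4: violates R4
E4: violates R1
F4: violates R3
G4: violates R3,R4
A4: violates R2,R3

{A3, C4}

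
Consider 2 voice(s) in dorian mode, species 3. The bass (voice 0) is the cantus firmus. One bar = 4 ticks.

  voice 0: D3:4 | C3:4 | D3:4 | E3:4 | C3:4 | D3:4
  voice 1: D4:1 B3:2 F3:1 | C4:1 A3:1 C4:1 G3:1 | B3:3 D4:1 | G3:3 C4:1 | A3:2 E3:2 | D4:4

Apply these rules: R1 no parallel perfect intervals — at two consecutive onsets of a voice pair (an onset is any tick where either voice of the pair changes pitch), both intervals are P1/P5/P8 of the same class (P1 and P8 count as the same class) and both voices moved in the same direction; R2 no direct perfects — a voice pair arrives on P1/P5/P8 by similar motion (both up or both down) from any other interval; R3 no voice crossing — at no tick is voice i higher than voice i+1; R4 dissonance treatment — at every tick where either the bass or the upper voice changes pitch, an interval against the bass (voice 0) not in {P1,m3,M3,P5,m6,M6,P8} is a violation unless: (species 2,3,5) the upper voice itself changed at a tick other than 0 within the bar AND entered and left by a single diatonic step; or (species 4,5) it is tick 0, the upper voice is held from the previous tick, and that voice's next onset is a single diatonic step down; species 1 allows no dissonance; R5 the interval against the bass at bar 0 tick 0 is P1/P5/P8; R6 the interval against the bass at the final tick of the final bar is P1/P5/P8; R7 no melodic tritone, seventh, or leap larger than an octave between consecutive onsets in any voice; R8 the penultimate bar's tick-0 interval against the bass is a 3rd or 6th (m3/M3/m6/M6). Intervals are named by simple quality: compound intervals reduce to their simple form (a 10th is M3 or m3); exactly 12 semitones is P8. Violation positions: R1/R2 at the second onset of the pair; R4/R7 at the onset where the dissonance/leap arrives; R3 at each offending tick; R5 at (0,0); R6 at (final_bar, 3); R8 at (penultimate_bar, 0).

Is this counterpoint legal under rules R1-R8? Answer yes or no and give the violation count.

No (3 violations)

bar 0: v0=D3 v1=D4 (P8)
bar 1: v0=C3 v1=C4 (P8)
bar 2: v0=D3 v1=B3 (M6)
bar 3: v0=E3 v1=G3 (m3)
bar 4: v0=C3 v1=A3 (M6)
bar 5: v0=D3 v1=D4 (P8)
  R7 @ bar0.3: B3->F3 leap 6st
  R2 @ bar5.0: C3/E3 M3 -> D3/D4 P8 similar
  R7 @ bar5.0: E3->D4 leap 10st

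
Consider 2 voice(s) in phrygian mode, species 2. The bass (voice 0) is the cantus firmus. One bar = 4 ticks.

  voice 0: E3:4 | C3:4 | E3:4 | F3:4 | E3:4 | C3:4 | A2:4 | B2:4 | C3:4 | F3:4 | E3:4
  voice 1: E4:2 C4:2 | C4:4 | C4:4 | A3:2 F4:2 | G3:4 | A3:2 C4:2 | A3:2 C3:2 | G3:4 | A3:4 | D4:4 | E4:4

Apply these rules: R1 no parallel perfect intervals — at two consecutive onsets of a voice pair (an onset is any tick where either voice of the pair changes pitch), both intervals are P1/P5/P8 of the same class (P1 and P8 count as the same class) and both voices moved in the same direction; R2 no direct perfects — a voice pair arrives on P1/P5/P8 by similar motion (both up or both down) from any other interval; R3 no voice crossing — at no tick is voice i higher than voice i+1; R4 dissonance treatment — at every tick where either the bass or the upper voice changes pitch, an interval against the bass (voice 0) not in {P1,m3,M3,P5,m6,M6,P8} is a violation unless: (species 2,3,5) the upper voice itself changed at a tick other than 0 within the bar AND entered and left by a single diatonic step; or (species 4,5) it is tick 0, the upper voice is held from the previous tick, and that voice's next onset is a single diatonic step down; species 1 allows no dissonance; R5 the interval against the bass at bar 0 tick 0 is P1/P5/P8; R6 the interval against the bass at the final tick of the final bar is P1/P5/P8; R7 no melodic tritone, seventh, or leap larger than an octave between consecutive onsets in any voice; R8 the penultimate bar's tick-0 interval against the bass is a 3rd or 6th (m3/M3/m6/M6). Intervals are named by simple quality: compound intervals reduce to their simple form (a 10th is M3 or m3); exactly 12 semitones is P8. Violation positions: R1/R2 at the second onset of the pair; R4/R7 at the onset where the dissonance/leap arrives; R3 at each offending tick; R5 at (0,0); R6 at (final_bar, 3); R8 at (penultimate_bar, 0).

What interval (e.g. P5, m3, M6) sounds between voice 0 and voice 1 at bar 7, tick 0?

m6

voice 0=B2 voice 1=G3 -> m6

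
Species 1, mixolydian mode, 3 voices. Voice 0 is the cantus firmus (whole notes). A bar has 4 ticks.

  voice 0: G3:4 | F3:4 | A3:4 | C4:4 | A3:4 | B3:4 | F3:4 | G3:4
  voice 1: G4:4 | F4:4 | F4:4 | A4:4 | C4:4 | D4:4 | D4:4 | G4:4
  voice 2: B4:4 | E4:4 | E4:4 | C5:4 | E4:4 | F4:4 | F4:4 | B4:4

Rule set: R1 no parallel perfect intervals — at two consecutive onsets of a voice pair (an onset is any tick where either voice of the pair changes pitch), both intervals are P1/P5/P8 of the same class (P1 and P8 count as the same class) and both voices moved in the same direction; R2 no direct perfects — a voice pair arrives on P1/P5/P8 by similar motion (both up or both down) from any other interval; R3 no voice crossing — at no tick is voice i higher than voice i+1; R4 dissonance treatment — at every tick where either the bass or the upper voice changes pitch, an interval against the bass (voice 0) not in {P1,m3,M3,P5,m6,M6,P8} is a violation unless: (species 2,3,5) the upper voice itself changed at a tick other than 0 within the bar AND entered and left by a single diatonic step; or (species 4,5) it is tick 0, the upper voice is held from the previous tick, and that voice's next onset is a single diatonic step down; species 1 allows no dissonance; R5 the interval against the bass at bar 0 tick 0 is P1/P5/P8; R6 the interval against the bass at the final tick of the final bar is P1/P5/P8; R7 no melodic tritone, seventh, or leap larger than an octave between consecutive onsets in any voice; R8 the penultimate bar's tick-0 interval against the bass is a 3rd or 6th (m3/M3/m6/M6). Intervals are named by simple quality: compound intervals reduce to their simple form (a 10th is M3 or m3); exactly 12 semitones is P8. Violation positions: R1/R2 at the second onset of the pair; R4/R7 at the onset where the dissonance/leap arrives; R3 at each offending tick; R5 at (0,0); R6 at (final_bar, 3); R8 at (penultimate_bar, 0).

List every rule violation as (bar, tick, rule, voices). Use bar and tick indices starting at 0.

(0, 0, R5, (0, 2))
(1, 0, R1, (0, 1))
(1, 0, R3, (1, 2))
(1, 0, R4, (0, 2))
(1, 1, R3, (1, 2))
(1, 2, R3, (1, 2))
(1, 3, R3, (1, 2))
(2, 0, R3, (1, 2))
(2, 1, R3, (1, 2))
(2, 2, R3, (1, 2))
(2, 3, R3, (1, 2))
(3, 0, R2, (0, 2))
(4, 0, R2, (0, 2))
(5, 0, R4, (0, 2))
(6, 0, R7, (0,))
(6, 0, R8, (0, 2))
(7, 0, R2, (0, 1))
(7, 0, R7, (2,))
(7, 3, R6, (0, 2))

bar 0: v0=G3 v1=G4 v2=B4 downbeat M3
bar 1: v0=F3 v1=F4 v2=E4 downbeat M7
bar 2: v0=A3 v1=F4 v2=E4 downbeat P5
bar 3: v0=C4 v1=A4 v2=C5 downbeat P8
bar 4: v0=A3 v1=C4 v2=E4 downbeat P5
bar 5: v0=B3 v1=D4 v2=F4 downbeat TT
bar 6: v0=F3 v1=D4 v2=F4 downbeat P8
bar 7: v0=G3 v1=G4 v2=B4 downbeat M3
  -> R5 @ bar 0 tick 0 v(0, 2): opens on M3
  -> R1 @ bar 1 tick 0 v(0, 1): G3/G4 P8 -> F3/F4 P8 similar
  -> R3 @ bar 1 tick 0 v(1, 2): F4 above E4
  -> R4 @ bar 1 tick 0 v(0, 2): F3/E4 M7 untreated
  -> R3 @ bar 1 tick 1 v(1, 2): F4 above E4
  -> R3 @ bar 1 tick 2 v(1, 2): F4 above E4
  -> R3 @ bar 1 tick 3 v(1, 2): F4 above E4
  -> R3 @ bar 2 tick 0 v(1, 2): F4 above E4
  -> R3 @ bar 2 tick 1 v(1, 2): F4 above E4
  -> R3 @ bar 2 tick 2 v(1, 2): F4 above E4
  -> R3 @ bar 2 tick 3 v(1, 2): F4 above E4
  -> R2 @ bar 3 tick 0 v(0, 2): A3/E4 P5 -> C4/C5 P8 similar
  -> R2 @ bar 4 tick 0 v(0, 2): C4/C5 P8 -> A3/E4 P5 similar
  -> R4 @ bar 5 tick 0 v(0, 2): B3/F4 TT untreated
  -> R7 @ bar 6 tick 0 v(0,): B3->F3 leap 6st
  -> R8 @ bar 6 tick 0 v(0, 2): penult P8 not 3rd/6th
  -> R2 @ bar 7 tick 0 v(0, 1): F3/D4 M6 -> G3/G4 P8 similar
  -> R7 @ bar 7 tick 0 v(2,): F4->B4 leap 6st
  -> R6 @ bar 7 tick 3 v(0, 2): closes on M3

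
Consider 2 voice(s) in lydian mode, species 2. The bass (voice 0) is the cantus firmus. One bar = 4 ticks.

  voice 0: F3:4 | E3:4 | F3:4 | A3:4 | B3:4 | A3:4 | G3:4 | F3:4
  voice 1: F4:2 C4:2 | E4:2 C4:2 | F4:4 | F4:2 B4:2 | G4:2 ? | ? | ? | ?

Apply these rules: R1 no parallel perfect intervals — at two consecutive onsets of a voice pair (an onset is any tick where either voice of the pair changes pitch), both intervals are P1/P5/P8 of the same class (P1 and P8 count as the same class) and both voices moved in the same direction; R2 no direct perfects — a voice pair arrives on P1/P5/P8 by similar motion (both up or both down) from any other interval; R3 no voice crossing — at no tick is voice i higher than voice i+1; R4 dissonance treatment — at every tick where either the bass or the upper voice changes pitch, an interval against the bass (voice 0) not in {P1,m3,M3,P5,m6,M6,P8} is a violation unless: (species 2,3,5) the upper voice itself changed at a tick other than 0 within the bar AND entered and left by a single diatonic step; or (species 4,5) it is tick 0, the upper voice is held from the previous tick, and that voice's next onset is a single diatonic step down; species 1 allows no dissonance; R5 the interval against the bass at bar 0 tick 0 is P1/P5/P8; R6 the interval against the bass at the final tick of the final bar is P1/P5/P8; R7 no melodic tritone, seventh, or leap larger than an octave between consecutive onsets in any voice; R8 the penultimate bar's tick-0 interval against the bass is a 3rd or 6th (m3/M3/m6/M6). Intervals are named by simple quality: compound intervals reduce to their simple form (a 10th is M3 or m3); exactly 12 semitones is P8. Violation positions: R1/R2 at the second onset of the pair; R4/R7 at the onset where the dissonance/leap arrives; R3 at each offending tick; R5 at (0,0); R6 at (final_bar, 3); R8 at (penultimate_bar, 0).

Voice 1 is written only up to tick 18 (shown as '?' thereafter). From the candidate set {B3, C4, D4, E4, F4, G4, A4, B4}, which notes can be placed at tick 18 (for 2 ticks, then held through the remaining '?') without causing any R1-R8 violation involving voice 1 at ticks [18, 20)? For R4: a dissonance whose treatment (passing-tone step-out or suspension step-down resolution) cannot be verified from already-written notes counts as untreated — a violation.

B3: legal
C4: violates R4
D4: legal
E4: violates R4
F4: violates R4
G4: legal
A4: violates R4
B4: legal

{B3, B4, D4, G4}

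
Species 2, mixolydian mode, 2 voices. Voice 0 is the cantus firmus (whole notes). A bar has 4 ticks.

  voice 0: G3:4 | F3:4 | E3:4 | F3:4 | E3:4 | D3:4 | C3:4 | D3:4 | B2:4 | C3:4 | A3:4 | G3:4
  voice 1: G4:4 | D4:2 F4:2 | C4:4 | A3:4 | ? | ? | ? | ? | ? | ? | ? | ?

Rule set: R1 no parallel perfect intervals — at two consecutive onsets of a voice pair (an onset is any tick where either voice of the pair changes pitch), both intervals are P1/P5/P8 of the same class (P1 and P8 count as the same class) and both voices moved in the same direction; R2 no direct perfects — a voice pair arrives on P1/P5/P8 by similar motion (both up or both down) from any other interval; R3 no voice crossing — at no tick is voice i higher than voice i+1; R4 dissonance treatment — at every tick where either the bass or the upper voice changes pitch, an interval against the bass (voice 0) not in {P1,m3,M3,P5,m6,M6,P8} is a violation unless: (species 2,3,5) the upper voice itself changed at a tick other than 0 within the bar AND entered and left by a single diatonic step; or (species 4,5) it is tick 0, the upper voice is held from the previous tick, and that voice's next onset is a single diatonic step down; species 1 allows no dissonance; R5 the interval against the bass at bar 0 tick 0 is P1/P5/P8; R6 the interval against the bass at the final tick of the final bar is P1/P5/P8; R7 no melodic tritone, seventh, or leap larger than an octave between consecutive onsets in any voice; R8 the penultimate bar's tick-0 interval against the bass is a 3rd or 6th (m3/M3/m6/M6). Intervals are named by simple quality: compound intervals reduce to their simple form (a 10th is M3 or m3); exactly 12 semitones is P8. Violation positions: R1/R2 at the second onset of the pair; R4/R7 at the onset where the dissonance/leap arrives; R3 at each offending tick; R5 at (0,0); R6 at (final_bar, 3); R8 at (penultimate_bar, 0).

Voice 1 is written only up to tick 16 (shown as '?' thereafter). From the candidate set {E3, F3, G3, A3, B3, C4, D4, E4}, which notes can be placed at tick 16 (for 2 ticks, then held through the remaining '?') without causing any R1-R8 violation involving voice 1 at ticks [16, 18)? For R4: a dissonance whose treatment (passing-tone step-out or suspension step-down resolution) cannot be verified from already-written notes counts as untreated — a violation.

{B3, C4, E4, G3}

E3: violates R2
F3: violates R4
G3: legal
A3: violates R4
B3: legal
C4: legal
D4: violates R4
E4: legal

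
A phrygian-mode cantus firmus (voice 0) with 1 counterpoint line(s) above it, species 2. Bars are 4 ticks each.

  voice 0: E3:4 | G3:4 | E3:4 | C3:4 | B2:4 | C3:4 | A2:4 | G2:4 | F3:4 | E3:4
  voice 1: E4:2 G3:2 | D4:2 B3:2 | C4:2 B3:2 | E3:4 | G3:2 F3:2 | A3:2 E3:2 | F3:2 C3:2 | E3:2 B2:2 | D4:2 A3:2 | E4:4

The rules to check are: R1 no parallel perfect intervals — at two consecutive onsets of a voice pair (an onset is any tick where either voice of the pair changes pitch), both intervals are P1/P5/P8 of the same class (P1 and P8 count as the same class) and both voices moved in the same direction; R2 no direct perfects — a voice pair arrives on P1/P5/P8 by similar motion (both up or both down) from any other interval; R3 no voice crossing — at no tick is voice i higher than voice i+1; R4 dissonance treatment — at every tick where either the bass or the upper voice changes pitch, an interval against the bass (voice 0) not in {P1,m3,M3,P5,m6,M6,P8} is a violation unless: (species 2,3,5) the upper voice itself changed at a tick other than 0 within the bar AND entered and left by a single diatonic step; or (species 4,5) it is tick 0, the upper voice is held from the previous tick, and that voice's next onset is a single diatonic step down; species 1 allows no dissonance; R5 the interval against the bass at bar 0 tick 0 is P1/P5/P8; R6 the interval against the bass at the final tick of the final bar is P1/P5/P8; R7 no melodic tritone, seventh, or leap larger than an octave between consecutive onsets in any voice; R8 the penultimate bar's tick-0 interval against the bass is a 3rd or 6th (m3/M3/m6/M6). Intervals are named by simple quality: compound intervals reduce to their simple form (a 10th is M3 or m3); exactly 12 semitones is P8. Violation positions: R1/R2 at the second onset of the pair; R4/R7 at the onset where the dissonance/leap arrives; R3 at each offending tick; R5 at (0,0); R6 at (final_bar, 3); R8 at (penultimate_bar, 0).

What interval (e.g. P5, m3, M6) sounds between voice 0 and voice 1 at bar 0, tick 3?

voice 0=E3 voice 1=G3 -> m3

m3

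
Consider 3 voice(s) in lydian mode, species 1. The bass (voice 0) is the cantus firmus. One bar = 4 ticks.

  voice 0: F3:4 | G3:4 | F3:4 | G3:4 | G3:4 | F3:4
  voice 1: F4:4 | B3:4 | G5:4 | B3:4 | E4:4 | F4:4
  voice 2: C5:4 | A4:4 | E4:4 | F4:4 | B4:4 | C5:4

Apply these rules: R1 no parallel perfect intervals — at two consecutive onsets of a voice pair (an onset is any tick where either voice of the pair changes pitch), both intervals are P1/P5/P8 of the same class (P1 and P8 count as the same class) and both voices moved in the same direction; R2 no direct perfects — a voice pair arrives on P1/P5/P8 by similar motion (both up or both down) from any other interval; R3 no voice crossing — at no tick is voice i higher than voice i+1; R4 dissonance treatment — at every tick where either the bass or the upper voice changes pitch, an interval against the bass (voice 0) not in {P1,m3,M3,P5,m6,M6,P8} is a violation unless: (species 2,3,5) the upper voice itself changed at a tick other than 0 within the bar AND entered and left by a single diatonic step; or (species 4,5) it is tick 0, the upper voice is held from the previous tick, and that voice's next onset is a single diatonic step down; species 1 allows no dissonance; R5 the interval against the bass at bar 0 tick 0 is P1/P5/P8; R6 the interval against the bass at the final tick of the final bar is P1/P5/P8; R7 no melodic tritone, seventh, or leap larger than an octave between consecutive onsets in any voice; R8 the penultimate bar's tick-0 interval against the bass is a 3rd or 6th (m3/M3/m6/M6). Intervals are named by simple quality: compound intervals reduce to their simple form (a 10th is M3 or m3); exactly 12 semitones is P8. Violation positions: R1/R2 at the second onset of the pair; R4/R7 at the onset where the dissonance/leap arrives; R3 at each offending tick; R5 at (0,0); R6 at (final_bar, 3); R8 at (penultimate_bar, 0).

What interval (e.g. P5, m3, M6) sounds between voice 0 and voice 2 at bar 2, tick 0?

voice 0=F3 voice 2=E4 -> M7

M7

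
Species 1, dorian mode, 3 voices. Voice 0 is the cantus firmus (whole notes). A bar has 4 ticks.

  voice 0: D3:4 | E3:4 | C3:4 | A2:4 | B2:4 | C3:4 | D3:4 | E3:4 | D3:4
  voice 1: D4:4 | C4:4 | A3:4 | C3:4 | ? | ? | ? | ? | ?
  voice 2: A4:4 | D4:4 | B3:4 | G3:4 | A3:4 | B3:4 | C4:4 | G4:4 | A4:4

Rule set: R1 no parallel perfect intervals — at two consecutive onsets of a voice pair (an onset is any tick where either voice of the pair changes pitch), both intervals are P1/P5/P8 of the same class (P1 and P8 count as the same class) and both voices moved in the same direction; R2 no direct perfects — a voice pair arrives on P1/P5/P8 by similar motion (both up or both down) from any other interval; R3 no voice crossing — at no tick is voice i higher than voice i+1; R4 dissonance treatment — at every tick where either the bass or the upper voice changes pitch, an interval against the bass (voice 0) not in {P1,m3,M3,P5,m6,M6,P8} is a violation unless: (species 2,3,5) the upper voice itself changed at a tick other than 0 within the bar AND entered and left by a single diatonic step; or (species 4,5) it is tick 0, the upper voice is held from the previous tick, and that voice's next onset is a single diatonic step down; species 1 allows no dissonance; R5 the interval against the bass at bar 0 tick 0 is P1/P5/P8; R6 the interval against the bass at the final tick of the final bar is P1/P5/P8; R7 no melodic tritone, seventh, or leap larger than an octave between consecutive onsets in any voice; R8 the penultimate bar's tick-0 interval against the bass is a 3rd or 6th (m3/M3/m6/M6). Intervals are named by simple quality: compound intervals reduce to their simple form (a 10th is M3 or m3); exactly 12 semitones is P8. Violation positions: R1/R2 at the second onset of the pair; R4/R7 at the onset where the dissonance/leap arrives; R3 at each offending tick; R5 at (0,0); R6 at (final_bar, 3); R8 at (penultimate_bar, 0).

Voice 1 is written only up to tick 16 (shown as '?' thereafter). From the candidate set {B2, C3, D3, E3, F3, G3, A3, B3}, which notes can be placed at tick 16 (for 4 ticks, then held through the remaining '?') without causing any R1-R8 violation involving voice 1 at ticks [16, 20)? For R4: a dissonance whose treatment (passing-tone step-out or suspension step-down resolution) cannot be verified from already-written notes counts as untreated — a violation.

B2: legal
C3: violates R4
D3: violates R1
E3: violates R4
F3: violates R4
G3: legal
A3: violates R2,R4
B3: violates R2,R3,R7

{B2, G3}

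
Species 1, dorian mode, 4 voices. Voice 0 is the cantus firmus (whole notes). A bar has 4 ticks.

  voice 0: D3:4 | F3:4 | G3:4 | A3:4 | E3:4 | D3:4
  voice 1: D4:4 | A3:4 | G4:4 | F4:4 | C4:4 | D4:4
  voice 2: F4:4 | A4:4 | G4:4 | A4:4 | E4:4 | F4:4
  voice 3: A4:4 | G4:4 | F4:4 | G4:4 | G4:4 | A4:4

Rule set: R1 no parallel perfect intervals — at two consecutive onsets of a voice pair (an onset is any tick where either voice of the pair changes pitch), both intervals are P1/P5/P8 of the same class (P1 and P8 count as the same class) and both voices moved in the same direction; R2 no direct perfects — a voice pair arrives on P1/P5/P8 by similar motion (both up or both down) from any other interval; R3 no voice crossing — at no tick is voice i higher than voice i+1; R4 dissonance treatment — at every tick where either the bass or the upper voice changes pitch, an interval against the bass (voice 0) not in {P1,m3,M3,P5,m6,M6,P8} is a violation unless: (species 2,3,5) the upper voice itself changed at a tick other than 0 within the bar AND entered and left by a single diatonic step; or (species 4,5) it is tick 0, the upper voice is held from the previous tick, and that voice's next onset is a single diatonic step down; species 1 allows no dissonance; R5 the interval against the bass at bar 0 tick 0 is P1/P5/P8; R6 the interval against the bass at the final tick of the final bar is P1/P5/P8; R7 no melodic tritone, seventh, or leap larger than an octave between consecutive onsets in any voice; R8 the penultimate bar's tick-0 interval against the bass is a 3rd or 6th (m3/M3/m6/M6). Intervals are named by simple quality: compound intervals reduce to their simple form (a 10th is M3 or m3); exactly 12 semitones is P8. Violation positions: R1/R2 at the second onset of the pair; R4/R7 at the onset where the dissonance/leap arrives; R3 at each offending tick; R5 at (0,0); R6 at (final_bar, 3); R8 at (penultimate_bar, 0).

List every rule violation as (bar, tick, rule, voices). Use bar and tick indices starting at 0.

bar 0: v0=D3 v1=D4 v2=F4 v3=A4 downbeat P5
bar 1: v0=F3 v1=A3 v2=A4 v3=G4 downbeat M2
bar 2: v0=G3 v1=G4 v2=G4 v3=F4 downbeat m7
bar 3: v0=A3 v1=F4 v2=A4 v3=G4 downbeat m7
bar 4: v0=E3 v1=C4 v2=E4 v3=G4 downbeat m3
bar 5: v0=D3 v1=D4 v2=F4 v3=A4 downbeat P5
  -> R5 @ bar 0 tick 0 v(0, 2): opens on m3
  -> R3 @ bar 1 tick 0 v(2, 3): A4 above G4
  -> R4 @ bar 1 tick 0 v(0, 3): F3/G4 M2 untreated
  -> R3 @ bar 1 tick 1 v(2, 3): A4 above G4
  -> R3 @ bar 1 tick 2 v(2, 3): A4 above G4
  -> R3 @ bar 1 tick 3 v(2, 3): A4 above G4
  -> R2 @ bar 2 tick 0 v(0, 1): F3/A3 M3 -> G3/G4 P8 similar
  -> R3 @ bar 2 tick 0 v(2, 3): G4 above F4
  -> R4 @ bar 2 tick 0 v(0, 3): G3/F4 m7 untreated
  -> R7 @ bar 2 tick 0 v(1,): A3->G4 leap 10st
  -> R3 @ bar 2 tick 1 v(2, 3): G4 above F4
  -> R3 @ bar 2 tick 2 v(2, 3): G4 above F4
  -> R3 @ bar 2 tick 3 v(2, 3): G4 above F4
  -> R1 @ bar 3 tick 0 v(0, 2): G3/G4 P8 -> A3/A4 P8 similar
  -> R3 @ bar 3 tick 0 v(2, 3): A4 above G4
  -> R4 @ bar 3 tick 0 v(0, 3): A3/G4 m7 untreated
  -> R3 @ bar 3 tick 1 v(2, 3): A4 above G4
  -> R3 @ bar 3 tick 2 v(2, 3): A4 above G4
  -> R3 @ bar 3 tick 3 v(2, 3): A4 above G4
  -> R1 @ bar 4 tick 0 v(0, 2): A3/A4 P8 -> E3/E4 P8 similar
  -> R8 @ bar 4 tick 0 v(0, 2): penult P8 not 3rd/6th
  -> R1 @ bar 5 tick 0 v(1, 3): C4/G4 P5 -> D4/A4 P5 similar
  -> R6 @ bar 5 tick 3 v(0, 2): closes on m3

(0, 0, R5, (0, 2))
(1, 0, R3, (2, 3))
(1, 0, R4, (0, 3))
(1, 1, R3, (2, 3))
(1, 2, R3, (2, 3))
(1, 3, R3, (2, 3))
(2, 0, R2, (0, 1))
(2, 0, R3, (2, 3))
(2, 0, R4, (0, 3))
(2, 0, R7, (1,))
(2, 1, R3, (2, 3))
(2, 2, R3, (2, 3))
(2, 3, R3, (2, 3))
(3, 0, R1, (0, 2))
(3, 0, R3, (2, 3))
(3, 0, R4, (0, 3))
(3, 1, R3, (2, 3))
(3, 2, R3, (2, 3))
(3, 3, R3, (2, 3))
(4, 0, R1, (0, 2))
(4, 0, R8, (0, 2))
(5, 0, R1, (1, 3))
(5, 3, R6, (0, 2))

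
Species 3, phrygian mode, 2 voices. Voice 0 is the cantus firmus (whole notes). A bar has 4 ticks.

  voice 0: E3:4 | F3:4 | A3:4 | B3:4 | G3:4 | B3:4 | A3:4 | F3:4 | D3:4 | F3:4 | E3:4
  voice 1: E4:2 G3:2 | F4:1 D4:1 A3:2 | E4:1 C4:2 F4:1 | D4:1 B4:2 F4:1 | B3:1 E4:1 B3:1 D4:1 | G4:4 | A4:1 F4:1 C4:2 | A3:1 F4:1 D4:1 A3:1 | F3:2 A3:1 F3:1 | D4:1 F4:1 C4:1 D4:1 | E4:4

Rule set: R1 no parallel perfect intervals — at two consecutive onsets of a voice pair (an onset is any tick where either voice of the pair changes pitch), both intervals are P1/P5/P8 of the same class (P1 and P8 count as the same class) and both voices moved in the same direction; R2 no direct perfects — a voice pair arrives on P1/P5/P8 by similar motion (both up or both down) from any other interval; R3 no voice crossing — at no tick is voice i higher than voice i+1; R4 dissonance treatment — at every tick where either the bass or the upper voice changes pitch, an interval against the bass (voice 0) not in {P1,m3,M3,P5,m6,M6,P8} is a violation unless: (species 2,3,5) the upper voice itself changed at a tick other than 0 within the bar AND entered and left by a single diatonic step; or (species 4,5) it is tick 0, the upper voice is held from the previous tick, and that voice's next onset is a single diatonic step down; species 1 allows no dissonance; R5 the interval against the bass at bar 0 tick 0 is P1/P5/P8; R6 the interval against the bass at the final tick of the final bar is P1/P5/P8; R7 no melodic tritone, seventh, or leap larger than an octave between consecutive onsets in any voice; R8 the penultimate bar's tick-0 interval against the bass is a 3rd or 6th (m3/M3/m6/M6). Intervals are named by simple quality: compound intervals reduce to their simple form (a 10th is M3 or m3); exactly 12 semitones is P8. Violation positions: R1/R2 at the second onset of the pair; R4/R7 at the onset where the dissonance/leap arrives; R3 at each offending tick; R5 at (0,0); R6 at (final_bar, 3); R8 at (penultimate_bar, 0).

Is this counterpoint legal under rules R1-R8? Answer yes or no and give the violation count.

No (6 violations)

bar 0: v0=E3 v1=E4 (P8)
bar 1: v0=F3 v1=F4 (P8)
bar 2: v0=A3 v1=E4 (P5)
bar 3: v0=B3 v1=D4 (m3)
bar 4: v0=G3 v1=B3 (M3)
bar 5: v0=B3 v1=G4 (m6)
bar 6: v0=A3 v1=A4 (P8)
bar 7: v0=F3 v1=A3 (M3)
bar 8: v0=D3 v1=F3 (m3)
bar 9: v0=F3 v1=D4 (M6)
bar 10: v0=E3 v1=E4 (P8)
  R2 @ bar1.0: E3/G3 m3 -> F3/F4 P8 similar
  R7 @ bar1.0: G3->F4 leap 10st
  R2 @ bar2.0: F3/A3 M3 -> A3/E4 P5 similar
  R4 @ bar3.3: B3/F4 TT untreated
  R7 @ bar3.3: B4->F4 leap 6st
  R7 @ bar4.0: F4->B3 leap 6st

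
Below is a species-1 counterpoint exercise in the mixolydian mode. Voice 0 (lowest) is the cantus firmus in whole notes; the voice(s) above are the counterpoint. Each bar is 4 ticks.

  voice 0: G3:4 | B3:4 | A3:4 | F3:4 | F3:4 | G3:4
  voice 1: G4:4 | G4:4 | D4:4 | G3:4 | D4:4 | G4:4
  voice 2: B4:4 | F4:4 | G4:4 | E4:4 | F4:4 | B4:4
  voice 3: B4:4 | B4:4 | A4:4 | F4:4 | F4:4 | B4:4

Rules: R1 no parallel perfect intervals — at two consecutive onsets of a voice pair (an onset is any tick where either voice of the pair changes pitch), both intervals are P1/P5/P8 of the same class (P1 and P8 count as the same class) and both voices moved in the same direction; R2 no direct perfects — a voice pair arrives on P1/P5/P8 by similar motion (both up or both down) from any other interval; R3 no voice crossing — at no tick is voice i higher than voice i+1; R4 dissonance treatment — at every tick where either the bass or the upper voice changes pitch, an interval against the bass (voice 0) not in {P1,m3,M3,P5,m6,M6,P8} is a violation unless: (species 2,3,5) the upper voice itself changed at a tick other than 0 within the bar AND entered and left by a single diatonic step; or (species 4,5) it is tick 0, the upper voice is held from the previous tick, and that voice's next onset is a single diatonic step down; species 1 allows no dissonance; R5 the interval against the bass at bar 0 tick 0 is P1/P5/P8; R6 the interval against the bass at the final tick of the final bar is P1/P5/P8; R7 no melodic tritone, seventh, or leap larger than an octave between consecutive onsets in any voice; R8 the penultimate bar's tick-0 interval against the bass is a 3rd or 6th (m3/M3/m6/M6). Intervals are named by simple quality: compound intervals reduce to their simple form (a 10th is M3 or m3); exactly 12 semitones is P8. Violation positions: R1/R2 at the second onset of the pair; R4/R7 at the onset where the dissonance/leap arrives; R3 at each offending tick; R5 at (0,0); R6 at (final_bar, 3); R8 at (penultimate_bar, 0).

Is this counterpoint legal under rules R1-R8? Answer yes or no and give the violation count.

bar 0: v0=G3 v1=G4 v2=B4 v3=B4 (M3)
bar 1: v0=B3 v1=G4 v2=F4 v3=B4 (P8)
bar 2: v0=A3 v1=D4 v2=G4 v3=A4 (P8)
bar 3: v0=F3 v1=G3 v2=E4 v3=F4 (P8)
bar 4: v0=F3 v1=D4 v2=F4 v3=F4 (P8)
bar 5: v0=G3 v1=G4 v2=B4 v3=B4 (M3)
  R5 @ bar0.0: opens on M3
  R5 @ bar0.0: opens on M3
  R3 @ bar1.0: G4 above F4
  R4 @ bar1.0: B3/F4 TT untreated
  R7 @ bar1.0: B4->F4 leap 6st
  R3 @ bar1.1: G4 above F4
  R3 @ bar1.2: G4 above F4
  R3 @ bar1.3: G4 above F4
  R1 @ bar2.0: B3/B4 P8 -> A3/A4 P8 similar
  R2 @ bar2.0: G4/B4 M3 -> D4/A4 P5 similar
  R4 @ bar2.0: A3/D4 P4 untreated
  R4 @ bar2.0: A3/G4 m7 untreated
  R1 @ bar3.0: A3/A4 P8 -> F3/F4 P8 similar
  R4 @ bar3.0: F3/G3 M2 untreated
  R4 @ bar3.0: F3/E4 M7 untreated
  R8 @ bar4.0: penult P8 not 3rd/6th
  R8 @ bar4.0: penult P8 not 3rd/6th
  R1 @ bar5.0: F4/F4 P1 -> B4/B4 P1 similar
  R2 @ bar5.0: F3/D4 M6 -> G3/G4 P8 similar
  R7 @ bar5.0: F4->B4 leap 6st
  R7 @ bar5.0: F4->B4 leap 6st
  R6 @ bar5.3: closes on M3
  R6 @ bar5.3: closes on M3

No (23 violations)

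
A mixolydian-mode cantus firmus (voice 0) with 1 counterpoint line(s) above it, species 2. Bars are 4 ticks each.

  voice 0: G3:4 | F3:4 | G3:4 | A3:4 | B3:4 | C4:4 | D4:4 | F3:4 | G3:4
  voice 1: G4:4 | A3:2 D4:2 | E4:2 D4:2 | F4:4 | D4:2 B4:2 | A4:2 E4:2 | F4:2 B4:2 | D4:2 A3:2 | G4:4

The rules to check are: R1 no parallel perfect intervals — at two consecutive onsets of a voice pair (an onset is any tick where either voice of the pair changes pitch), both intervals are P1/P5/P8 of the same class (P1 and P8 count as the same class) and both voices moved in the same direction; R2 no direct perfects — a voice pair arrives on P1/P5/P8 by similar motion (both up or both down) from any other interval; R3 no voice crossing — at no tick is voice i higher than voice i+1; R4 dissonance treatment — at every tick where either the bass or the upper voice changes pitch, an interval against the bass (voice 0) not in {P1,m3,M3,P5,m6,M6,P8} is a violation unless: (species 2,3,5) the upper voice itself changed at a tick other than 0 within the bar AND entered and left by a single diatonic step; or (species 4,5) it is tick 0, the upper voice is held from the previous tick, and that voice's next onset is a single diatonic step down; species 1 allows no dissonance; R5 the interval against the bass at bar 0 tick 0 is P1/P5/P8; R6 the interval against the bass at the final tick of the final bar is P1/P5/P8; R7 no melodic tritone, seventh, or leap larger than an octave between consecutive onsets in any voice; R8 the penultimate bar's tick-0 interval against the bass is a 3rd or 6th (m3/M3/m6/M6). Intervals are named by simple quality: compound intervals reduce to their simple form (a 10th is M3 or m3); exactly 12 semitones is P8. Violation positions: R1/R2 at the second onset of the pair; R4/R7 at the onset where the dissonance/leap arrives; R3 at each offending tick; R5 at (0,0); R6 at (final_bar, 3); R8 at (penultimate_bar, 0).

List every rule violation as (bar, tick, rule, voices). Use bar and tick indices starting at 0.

(1, 0, R7, (1,))
(6, 2, R7, (1,))
(8, 0, R2, (0, 1))
(8, 0, R7, (1,))

bar 0: v0=G3 v1=G4 downbeat P8
bar 1: v0=F3 v1=A3 downbeat M3
bar 2: v0=G3 v1=E4 downbeat M6
bar 3: v0=A3 v1=F4 downbeat m6
bar 4: v0=B3 v1=D4 downbeat m3
bar 5: v0=C4 v1=A4 downbeat M6
bar 6: v0=D4 v1=F4 downbeat m3
bar 7: v0=F3 v1=D4 downbeat M6
bar 8: v0=G3 v1=G4 downbeat P8
  -> R7 @ bar 1 tick 0 v(1,): G4->A3 leap 10st
  -> R7 @ bar 6 tick 2 v(1,): F4->B4 leap 6st
  -> R2 @ bar 8 tick 0 v(0, 1): F3/A3 M3 -> G3/G4 P8 similar
  -> R7 @ bar 8 tick 0 v(1,): A3->G4 leap 10st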